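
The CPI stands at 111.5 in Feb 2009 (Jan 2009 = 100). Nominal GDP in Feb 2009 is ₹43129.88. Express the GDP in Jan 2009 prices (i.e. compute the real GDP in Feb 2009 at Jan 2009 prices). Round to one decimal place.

38681.5

Real = Nominal ÷ (Index/100) = 43129.88 ÷ (111.5/100)
     = 43129.88 ÷ 1.115 = 38681.5067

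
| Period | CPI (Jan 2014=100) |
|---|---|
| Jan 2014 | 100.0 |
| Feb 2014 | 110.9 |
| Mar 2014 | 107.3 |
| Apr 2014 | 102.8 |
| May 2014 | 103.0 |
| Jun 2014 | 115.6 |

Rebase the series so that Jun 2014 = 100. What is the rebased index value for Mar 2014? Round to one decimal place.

Rebased(Mar 2014) = 107.3 / 115.6 × 100 = 92.8201

92.8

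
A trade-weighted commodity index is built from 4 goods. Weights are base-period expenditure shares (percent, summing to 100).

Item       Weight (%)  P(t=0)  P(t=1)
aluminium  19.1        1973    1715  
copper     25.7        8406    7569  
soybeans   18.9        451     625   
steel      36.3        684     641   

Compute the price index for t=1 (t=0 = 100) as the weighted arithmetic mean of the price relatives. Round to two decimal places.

99.95

aluminium: 19.1 × (1715/1973) = 19.1 × 0.869235 = 16.6024
copper: 25.7 × (7569/8406) = 25.7 × 0.900428 = 23.1410
soybeans: 18.9 × (625/451) = 18.9 × 1.385809 = 26.1918
steel: 36.3 × (641/684) = 36.3 × 0.937135 = 34.0180
Index = Σ wᵢ·(p₁ᵢ/p₀ᵢ) = 16.6024 + 23.1410 + 26.1918 + 34.0180 = 99.9532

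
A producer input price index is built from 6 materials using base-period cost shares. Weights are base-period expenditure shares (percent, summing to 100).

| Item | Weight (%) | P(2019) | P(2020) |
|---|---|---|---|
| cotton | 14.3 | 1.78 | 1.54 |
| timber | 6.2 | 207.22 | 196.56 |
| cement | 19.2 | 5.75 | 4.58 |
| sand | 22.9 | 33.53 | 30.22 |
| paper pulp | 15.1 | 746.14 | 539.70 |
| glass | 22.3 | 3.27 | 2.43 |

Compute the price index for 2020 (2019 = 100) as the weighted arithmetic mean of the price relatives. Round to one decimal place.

81.7

cotton: 14.3 × (1.54/1.78) = 14.3 × 0.865169 = 12.3719
timber: 6.2 × (196.56/207.22) = 6.2 × 0.948557 = 5.8811
cement: 19.2 × (4.58/5.75) = 19.2 × 0.796522 = 15.2932
sand: 22.9 × (30.22/33.53) = 22.9 × 0.901282 = 20.6394
paper pulp: 15.1 × (539.70/746.14) = 15.1 × 0.723323 = 10.9222
glass: 22.3 × (2.43/3.27) = 22.3 × 0.743119 = 16.5716
Index = Σ wᵢ·(p₁ᵢ/p₀ᵢ) = 12.3719 + 5.8811 + 15.2932 + 20.6394 + 10.9222 + 16.5716 = 81.6793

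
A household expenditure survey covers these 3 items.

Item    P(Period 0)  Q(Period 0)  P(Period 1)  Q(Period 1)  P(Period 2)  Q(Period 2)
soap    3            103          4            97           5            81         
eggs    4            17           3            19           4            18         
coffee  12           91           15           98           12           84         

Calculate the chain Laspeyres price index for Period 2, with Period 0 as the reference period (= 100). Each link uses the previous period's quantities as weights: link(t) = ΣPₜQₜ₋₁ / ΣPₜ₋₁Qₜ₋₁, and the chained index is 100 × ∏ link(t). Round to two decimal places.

112.87

Link Period 0→Period 1:
ΣP(Period 1)Q(Period 0) = 4×103 + 3×17 + 15×91 = 412 + 51 + 1365 = 1828
ΣP(Period 0)Q(Period 0) = 3×103 + 4×17 + 12×91 = 309 + 68 + 1092 = 1469
link = 1828/1469 = 1.244384
Link Period 1→Period 2:
ΣP(Period 2)Q(Period 1) = 5×97 + 4×19 + 12×98 = 485 + 76 + 1176 = 1737
ΣP(Period 1)Q(Period 1) = 4×97 + 3×19 + 15×98 = 388 + 57 + 1470 = 1915
link = 1737/1915 = 0.907050
Chained index = 100 × 1.244384 × 0.907050 = 112.8718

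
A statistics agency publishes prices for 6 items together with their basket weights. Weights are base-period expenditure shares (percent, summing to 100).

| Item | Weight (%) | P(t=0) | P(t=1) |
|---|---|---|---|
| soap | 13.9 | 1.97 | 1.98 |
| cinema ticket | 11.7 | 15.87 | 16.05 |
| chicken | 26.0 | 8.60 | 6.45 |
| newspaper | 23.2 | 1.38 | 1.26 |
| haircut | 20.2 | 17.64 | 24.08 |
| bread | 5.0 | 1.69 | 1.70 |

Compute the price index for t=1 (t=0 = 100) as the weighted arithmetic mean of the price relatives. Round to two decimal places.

99.09

soap: 13.9 × (1.98/1.97) = 13.9 × 1.005076 = 13.9706
cinema ticket: 11.7 × (16.05/15.87) = 11.7 × 1.011342 = 11.8327
chicken: 26.0 × (6.45/8.60) = 26.0 × 0.750000 = 19.5000
newspaper: 23.2 × (1.26/1.38) = 23.2 × 0.913043 = 21.1826
haircut: 20.2 × (24.08/17.64) = 20.2 × 1.365079 = 27.5746
bread: 5.0 × (1.70/1.69) = 5.0 × 1.005917 = 5.0296
Index = Σ wᵢ·(p₁ᵢ/p₀ᵢ) = 13.9706 + 11.8327 + 19.5000 + 21.1826 + 27.5746 + 5.0296 = 99.0901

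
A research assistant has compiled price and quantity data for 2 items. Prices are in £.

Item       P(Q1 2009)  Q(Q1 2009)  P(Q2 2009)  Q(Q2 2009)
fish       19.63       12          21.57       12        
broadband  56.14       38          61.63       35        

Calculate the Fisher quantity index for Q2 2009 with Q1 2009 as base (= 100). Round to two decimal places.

Laspeyres component (base-period weights):
ΣP(Q1 2009)Q(Q2 2009) = 19.63×12 + 56.14×35 = 235.56 + 1964.9 = 2200.46
ΣP(Q1 2009)Q(Q1 2009) = 19.63×12 + 56.14×38 = 235.56 + 2133.32 = 2368.88
L = 2200.46 / 2368.88 × 100 = 92.8903
Paasche component (current-period weights):
ΣP(Q2 2009)Q(Q2 2009) = 21.57×12 + 61.63×35 = 258.84 + 2157.05 = 2415.89
ΣP(Q2 2009)Q(Q1 2009) = 21.57×12 + 61.63×38 = 258.84 + 2341.94 = 2600.78
P = 2415.89 / 2600.78 × 100 = 92.8910
Fisher = √(L × P) = √(92.8903 × 92.8910) = 92.8906

92.89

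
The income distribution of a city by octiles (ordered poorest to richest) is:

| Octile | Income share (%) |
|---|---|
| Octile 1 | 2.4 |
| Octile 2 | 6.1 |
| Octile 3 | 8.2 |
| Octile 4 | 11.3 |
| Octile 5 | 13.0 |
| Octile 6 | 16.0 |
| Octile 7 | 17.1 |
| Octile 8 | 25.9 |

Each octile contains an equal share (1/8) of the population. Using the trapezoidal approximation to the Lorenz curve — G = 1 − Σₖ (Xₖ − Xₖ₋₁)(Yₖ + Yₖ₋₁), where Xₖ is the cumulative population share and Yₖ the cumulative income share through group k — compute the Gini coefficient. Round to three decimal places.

0.306

Cumulative income shares Yₖ: 0.0240, 0.0850, 0.1670, 0.2800, 0.4100, 0.5700, 0.7410, 1.0000
Σ (Xₖ−Xₖ₋₁)(Yₖ+Yₖ₋₁) = (1/8)(0.0240+0.0000) + (1/8)(0.0850+0.0240) + (1/8)(0.1670+0.0850) + (1/8)(0.2800+0.1670) + (1/8)(0.4100+0.2800) + (1/8)(0.5700+0.4100) + (1/8)(0.7410+0.5700) + (1/8)(1.0000+0.7410)
  = 0.0030 + 0.0136 + 0.0315 + 0.0559 + 0.0862 + 0.1225 + 0.1639 + 0.2176 = 0.6943
G = 1 − 0.6943 = 0.3057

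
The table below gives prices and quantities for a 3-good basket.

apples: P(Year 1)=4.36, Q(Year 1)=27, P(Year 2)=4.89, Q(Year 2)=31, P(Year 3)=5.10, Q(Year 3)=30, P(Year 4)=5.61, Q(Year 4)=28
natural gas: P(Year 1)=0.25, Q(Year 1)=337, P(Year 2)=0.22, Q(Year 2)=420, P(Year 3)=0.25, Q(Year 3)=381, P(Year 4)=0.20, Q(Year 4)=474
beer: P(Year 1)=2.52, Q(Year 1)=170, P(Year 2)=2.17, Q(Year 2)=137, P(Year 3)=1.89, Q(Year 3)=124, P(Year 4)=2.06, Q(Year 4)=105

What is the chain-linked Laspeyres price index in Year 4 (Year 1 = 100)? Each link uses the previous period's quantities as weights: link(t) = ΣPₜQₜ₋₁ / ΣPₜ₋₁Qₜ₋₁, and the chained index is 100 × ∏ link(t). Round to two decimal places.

91.14

Link Year 1→Year 2:
ΣP(Year 2)Q(Year 1) = 4.89×27 + 0.22×337 + 2.17×170 = 132.03 + 74.14 + 368.9 = 575.07
ΣP(Year 1)Q(Year 1) = 4.36×27 + 0.25×337 + 2.52×170 = 117.72 + 84.25 + 428.4 = 630.37
link = 575.07/630.37 = 0.912274
Link Year 2→Year 3:
ΣP(Year 3)Q(Year 2) = 5.10×31 + 0.25×420 + 1.89×137 = 158.1 + 105 + 258.93 = 522.03
ΣP(Year 2)Q(Year 2) = 4.89×31 + 0.22×420 + 2.17×137 = 151.59 + 92.4 + 297.29 = 541.28
link = 522.03/541.28 = 0.964436
Link Year 3→Year 4:
ΣP(Year 4)Q(Year 3) = 5.61×30 + 0.20×381 + 2.06×124 = 168.3 + 76.2 + 255.44 = 499.94
ΣP(Year 3)Q(Year 3) = 5.10×30 + 0.25×381 + 1.89×124 = 153 + 95.25 + 234.36 = 482.61
link = 499.94/482.61 = 1.035909
Chained index = 100 × 0.912274 × 0.964436 × 1.035909 = 91.1424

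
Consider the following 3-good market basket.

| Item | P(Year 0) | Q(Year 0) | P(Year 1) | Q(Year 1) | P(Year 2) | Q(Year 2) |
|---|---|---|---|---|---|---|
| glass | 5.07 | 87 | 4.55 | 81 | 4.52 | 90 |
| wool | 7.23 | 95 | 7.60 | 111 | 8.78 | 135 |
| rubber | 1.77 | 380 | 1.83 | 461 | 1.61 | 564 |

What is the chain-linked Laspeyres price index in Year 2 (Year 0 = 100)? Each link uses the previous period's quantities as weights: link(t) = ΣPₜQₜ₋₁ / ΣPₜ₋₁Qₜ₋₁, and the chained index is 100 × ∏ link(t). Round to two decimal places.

102.03

Link Year 0→Year 1:
ΣP(Year 1)Q(Year 0) = 4.55×87 + 7.60×95 + 1.83×380 = 395.85 + 722 + 695.4 = 1813.25
ΣP(Year 0)Q(Year 0) = 5.07×87 + 7.23×95 + 1.77×380 = 441.09 + 686.85 + 672.6 = 1800.54
link = 1813.25/1800.54 = 1.007059
Link Year 1→Year 2:
ΣP(Year 2)Q(Year 1) = 4.52×81 + 8.78×111 + 1.61×461 = 366.12 + 974.58 + 742.21 = 2082.91
ΣP(Year 1)Q(Year 1) = 4.55×81 + 7.60×111 + 1.83×461 = 368.55 + 843.6 + 843.63 = 2055.78
link = 2082.91/2055.78 = 1.013197
Chained index = 100 × 1.007059 × 1.013197 = 102.0349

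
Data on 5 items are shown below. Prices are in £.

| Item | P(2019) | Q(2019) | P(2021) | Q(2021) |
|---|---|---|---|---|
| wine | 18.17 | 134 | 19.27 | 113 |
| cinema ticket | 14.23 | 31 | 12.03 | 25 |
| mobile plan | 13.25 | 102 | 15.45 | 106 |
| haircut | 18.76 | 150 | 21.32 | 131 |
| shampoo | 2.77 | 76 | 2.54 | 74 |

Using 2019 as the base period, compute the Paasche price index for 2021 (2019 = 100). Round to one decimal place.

109.6

Paasche price index uses current-period quantities as weights.
ΣP(2021)·Q(2021) = 19.27×113 + 12.03×25 + 15.45×106 + 21.32×131 + 2.54×74 = 2177.51 + 300.75 + 1637.7 + 2792.92 + 187.96 = 7096.84
ΣP(2019)·Q(2021) = 18.17×113 + 14.23×25 + 13.25×106 + 18.76×131 + 2.77×74 = 2053.21 + 355.75 + 1404.5 + 2457.56 + 204.98 = 6476
Index = 7096.84 / 6476 × 100 = 109.5868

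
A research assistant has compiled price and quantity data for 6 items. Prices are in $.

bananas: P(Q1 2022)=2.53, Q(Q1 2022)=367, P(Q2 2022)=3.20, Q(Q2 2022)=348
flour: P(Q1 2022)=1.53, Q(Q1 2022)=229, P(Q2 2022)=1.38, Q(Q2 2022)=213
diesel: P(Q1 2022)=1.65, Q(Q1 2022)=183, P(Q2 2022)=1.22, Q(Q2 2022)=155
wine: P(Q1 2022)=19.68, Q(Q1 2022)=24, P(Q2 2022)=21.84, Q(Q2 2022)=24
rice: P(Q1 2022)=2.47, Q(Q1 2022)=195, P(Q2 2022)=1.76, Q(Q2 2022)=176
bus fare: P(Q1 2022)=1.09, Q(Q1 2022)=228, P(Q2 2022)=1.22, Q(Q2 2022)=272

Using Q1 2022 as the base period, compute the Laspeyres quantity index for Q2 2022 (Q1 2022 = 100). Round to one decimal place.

95.8

Laspeyres quantity index uses base-period prices as weights.
ΣP(Q1 2022)·Q(Q2 2022) = 2.53×348 + 1.53×213 + 1.65×155 + 19.68×24 + 2.47×176 + 1.09×272 = 880.44 + 325.89 + 255.75 + 472.32 + 434.72 + 296.48 = 2665.6
ΣP(Q1 2022)·Q(Q1 2022) = 2.53×367 + 1.53×229 + 1.65×183 + 19.68×24 + 2.47×195 + 1.09×228 = 928.51 + 350.37 + 301.95 + 472.32 + 481.65 + 248.52 = 2783.32
Index = 2665.6 / 2783.32 × 100 = 95.7705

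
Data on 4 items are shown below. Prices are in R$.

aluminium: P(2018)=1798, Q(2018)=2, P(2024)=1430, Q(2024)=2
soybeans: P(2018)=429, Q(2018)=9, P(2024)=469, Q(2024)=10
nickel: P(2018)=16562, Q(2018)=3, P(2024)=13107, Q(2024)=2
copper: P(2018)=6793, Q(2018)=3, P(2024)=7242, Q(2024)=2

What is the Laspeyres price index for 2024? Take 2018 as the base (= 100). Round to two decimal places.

87.88

Laspeyres price index uses base-period quantities as weights.
ΣP(2024)·Q(2018) = 1430×2 + 469×9 + 13107×3 + 7242×3 = 2860 + 4221 + 39321 + 21726 = 68128
ΣP(2018)·Q(2018) = 1798×2 + 429×9 + 16562×3 + 6793×3 = 3596 + 3861 + 49686 + 20379 = 77522
Index = 68128 / 77522 × 100 = 87.8821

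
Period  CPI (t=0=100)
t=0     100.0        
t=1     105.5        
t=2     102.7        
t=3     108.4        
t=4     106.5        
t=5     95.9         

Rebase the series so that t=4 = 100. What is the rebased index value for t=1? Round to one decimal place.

99.1

Rebased(t=1) = 105.5 / 106.5 × 100 = 99.0610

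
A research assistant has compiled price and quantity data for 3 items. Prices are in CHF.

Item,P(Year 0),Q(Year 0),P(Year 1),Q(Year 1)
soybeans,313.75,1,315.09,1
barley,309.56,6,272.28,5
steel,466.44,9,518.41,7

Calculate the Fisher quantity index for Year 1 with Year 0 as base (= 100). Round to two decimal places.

Laspeyres component (base-period weights):
ΣP(Year 0)Q(Year 1) = 313.75×1 + 309.56×5 + 466.44×7 = 313.75 + 1547.8 + 3265.08 = 5126.63
ΣP(Year 0)Q(Year 0) = 313.75×1 + 309.56×6 + 466.44×9 = 313.75 + 1857.36 + 4197.96 = 6369.07
L = 5126.63 / 6369.07 × 100 = 80.4926
Paasche component (current-period weights):
ΣP(Year 1)Q(Year 1) = 315.09×1 + 272.28×5 + 518.41×7 = 315.09 + 1361.4 + 3628.87 = 5305.36
ΣP(Year 1)Q(Year 0) = 315.09×1 + 272.28×6 + 518.41×9 = 315.09 + 1633.68 + 4665.69 = 6614.46
P = 5305.36 / 6614.46 × 100 = 80.2085
Fisher = √(L × P) = √(80.4926 × 80.2085) = 80.3504

80.35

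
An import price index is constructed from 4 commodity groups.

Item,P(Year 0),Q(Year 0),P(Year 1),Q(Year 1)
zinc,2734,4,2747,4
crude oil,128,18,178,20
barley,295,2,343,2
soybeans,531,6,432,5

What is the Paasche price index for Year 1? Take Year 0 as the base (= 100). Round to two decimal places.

Paasche price index uses current-period quantities as weights.
ΣP(Year 1)·Q(Year 1) = 2747×4 + 178×20 + 343×2 + 432×5 = 10988 + 3560 + 686 + 2160 = 17394
ΣP(Year 0)·Q(Year 1) = 2734×4 + 128×20 + 295×2 + 531×5 = 10936 + 2560 + 590 + 2655 = 16741
Index = 17394 / 16741 × 100 = 103.9006

103.90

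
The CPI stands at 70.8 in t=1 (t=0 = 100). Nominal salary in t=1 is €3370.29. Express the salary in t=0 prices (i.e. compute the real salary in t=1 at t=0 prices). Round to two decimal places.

Real = Nominal ÷ (Index/100) = 3370.29 ÷ (70.8/100)
     = 3370.29 ÷ 0.708 = 4760.2966

4760.30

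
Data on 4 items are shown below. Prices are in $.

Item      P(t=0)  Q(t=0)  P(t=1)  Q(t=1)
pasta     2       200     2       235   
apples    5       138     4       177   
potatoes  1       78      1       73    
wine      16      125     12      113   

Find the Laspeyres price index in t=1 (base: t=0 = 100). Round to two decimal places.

Laspeyres price index uses base-period quantities as weights.
ΣP(t=1)·Q(t=0) = 2×200 + 4×138 + 1×78 + 12×125 = 400 + 552 + 78 + 1500 = 2530
ΣP(t=0)·Q(t=0) = 2×200 + 5×138 + 1×78 + 16×125 = 400 + 690 + 78 + 2000 = 3168
Index = 2530 / 3168 × 100 = 79.8611

79.86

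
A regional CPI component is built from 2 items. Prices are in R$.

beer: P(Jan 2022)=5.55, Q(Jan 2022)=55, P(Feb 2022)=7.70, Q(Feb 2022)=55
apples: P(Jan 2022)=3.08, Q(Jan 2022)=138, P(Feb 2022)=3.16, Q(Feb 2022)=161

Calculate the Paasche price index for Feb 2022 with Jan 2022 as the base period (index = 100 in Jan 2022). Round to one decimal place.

Paasche price index uses current-period quantities as weights.
ΣP(Feb 2022)·Q(Feb 2022) = 7.70×55 + 3.16×161 = 423.5 + 508.76 = 932.26
ΣP(Jan 2022)·Q(Feb 2022) = 5.55×55 + 3.08×161 = 305.25 + 495.88 = 801.13
Index = 932.26 / 801.13 × 100 = 116.3681

116.4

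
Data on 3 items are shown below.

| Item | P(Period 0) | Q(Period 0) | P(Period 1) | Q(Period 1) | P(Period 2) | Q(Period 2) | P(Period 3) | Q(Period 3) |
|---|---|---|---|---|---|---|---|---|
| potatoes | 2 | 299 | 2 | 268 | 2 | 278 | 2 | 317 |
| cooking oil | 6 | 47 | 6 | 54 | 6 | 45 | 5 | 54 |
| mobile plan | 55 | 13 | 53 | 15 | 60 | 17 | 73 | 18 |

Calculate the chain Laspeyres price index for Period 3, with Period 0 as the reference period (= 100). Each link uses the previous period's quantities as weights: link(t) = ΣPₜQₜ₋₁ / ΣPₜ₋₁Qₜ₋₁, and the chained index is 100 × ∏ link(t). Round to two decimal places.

Link Period 0→Period 1:
ΣP(Period 1)Q(Period 0) = 2×299 + 6×47 + 53×13 = 598 + 282 + 689 = 1569
ΣP(Period 0)Q(Period 0) = 2×299 + 6×47 + 55×13 = 598 + 282 + 715 = 1595
link = 1569/1595 = 0.983699
Link Period 1→Period 2:
ΣP(Period 2)Q(Period 1) = 2×268 + 6×54 + 60×15 = 536 + 324 + 900 = 1760
ΣP(Period 1)Q(Period 1) = 2×268 + 6×54 + 53×15 = 536 + 324 + 795 = 1655
link = 1760/1655 = 1.063444
Link Period 2→Period 3:
ΣP(Period 3)Q(Period 2) = 2×278 + 5×45 + 73×17 = 556 + 225 + 1241 = 2022
ΣP(Period 2)Q(Period 2) = 2×278 + 6×45 + 60×17 = 556 + 270 + 1020 = 1846
link = 2022/1846 = 1.095341
Chained index = 100 × 0.983699 × 1.063444 × 1.095341 = 114.5846

114.58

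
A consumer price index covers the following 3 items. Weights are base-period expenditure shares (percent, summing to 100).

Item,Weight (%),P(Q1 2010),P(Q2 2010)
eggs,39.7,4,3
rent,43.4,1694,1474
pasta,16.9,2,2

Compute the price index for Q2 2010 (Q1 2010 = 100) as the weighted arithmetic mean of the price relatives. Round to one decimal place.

84.4

eggs: 39.7 × (3/4) = 39.7 × 0.750000 = 29.7750
rent: 43.4 × (1474/1694) = 43.4 × 0.870130 = 37.7636
pasta: 16.9 × (2/2) = 16.9 × 1.000000 = 16.9000
Index = Σ wᵢ·(p₁ᵢ/p₀ᵢ) = 29.7750 + 37.7636 + 16.9000 = 84.4386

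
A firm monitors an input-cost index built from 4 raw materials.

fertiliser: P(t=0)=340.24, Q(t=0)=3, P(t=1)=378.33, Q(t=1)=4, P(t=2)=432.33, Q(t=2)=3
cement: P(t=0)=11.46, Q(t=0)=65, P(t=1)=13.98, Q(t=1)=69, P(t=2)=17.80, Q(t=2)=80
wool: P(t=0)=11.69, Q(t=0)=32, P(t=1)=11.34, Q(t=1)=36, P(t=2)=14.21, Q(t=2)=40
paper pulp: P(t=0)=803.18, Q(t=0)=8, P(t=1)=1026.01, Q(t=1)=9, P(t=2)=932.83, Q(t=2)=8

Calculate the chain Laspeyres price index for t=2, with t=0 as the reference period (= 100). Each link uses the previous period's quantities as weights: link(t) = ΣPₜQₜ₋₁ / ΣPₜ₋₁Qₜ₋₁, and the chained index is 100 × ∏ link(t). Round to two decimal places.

121.31

Link t=0→t=1:
ΣP(t=1)Q(t=0) = 378.33×3 + 13.98×65 + 11.34×32 + 1026.01×8 = 1134.99 + 908.7 + 362.88 + 8208.08 = 10614.65
ΣP(t=0)Q(t=0) = 340.24×3 + 11.46×65 + 11.69×32 + 803.18×8 = 1020.72 + 744.9 + 374.08 + 6425.44 = 8565.14
link = 10614.65/8565.14 = 1.239285
Link t=1→t=2:
ΣP(t=2)Q(t=1) = 432.33×4 + 17.80×69 + 14.21×36 + 932.83×9 = 1729.32 + 1228.2 + 511.56 + 8395.47 = 11864.55
ΣP(t=1)Q(t=1) = 378.33×4 + 13.98×69 + 11.34×36 + 1026.01×9 = 1513.32 + 964.62 + 408.24 + 9234.09 = 12120.27
link = 11864.55/12120.27 = 0.978901
Chained index = 100 × 1.239285 × 0.978901 = 121.3138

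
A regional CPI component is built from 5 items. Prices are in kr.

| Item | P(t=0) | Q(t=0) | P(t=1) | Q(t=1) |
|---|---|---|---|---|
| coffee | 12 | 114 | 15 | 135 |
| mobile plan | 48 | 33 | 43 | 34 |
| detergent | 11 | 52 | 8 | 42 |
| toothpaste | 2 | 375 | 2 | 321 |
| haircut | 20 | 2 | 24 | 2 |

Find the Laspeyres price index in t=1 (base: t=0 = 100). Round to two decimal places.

100.67

Laspeyres price index uses base-period quantities as weights.
ΣP(t=1)·Q(t=0) = 15×114 + 43×33 + 8×52 + 2×375 + 24×2 = 1710 + 1419 + 416 + 750 + 48 = 4343
ΣP(t=0)·Q(t=0) = 12×114 + 48×33 + 11×52 + 2×375 + 20×2 = 1368 + 1584 + 572 + 750 + 40 = 4314
Index = 4343 / 4314 × 100 = 100.6722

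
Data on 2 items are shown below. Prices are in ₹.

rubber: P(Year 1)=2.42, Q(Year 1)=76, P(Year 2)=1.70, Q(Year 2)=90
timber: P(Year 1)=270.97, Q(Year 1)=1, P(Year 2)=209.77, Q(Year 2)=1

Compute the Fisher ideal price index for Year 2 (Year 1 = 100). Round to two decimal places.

74.37

Laspeyres component (base-period weights):
ΣP(Year 2)Q(Year 1) = 1.70×76 + 209.77×1 = 129.2 + 209.77 = 338.97
ΣP(Year 1)Q(Year 1) = 2.42×76 + 270.97×1 = 183.92 + 270.97 = 454.89
L = 338.97 / 454.89 × 100 = 74.5169
Paasche component (current-period weights):
ΣP(Year 2)Q(Year 2) = 1.70×90 + 209.77×1 = 153 + 209.77 = 362.77
ΣP(Year 1)Q(Year 2) = 2.42×90 + 270.97×1 = 217.8 + 270.97 = 488.77
P = 362.77 / 488.77 × 100 = 74.2210
Fisher = √(L × P) = √(74.5169 × 74.2210) = 74.3688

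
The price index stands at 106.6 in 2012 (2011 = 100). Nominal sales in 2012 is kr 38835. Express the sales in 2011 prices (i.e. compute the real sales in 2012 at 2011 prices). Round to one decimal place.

Real = Nominal ÷ (Index/100) = 38835 ÷ (106.6/100)
     = 38835 ÷ 1.066 = 36430.5816

36430.6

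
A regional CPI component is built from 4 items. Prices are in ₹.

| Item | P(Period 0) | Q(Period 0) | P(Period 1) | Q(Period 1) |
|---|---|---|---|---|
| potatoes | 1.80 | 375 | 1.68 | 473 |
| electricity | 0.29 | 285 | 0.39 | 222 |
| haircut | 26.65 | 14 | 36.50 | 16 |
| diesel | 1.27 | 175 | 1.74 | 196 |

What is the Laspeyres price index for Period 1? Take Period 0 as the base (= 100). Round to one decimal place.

Laspeyres price index uses base-period quantities as weights.
ΣP(Period 1)·Q(Period 0) = 1.68×375 + 0.39×285 + 36.50×14 + 1.74×175 = 630 + 111.15 + 511 + 304.5 = 1556.65
ΣP(Period 0)·Q(Period 0) = 1.80×375 + 0.29×285 + 26.65×14 + 1.27×175 = 675 + 82.65 + 373.1 + 222.25 = 1353
Index = 1556.65 / 1353 × 100 = 115.0517

115.1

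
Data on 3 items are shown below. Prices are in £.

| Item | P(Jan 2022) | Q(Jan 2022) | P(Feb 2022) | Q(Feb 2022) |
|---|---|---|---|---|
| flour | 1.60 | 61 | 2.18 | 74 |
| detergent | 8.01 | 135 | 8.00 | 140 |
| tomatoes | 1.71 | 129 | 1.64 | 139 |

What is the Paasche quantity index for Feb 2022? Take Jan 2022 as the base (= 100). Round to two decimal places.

105.95

Paasche quantity index uses current-period prices as weights.
ΣP(Feb 2022)·Q(Feb 2022) = 2.18×74 + 8.00×140 + 1.64×139 = 161.32 + 1120 + 227.96 = 1509.28
ΣP(Feb 2022)·Q(Jan 2022) = 2.18×61 + 8.00×135 + 1.64×129 = 132.98 + 1080 + 211.56 = 1424.54
Index = 1509.28 / 1424.54 × 100 = 105.9486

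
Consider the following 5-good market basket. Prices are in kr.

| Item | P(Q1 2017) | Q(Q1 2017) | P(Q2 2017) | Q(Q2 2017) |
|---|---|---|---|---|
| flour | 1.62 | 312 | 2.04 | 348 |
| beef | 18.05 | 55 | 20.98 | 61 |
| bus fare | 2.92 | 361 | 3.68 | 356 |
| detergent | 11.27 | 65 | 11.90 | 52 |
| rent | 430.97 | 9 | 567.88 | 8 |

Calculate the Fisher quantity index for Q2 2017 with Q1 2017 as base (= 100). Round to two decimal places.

Laspeyres component (base-period weights):
ΣP(Q1 2017)Q(Q2 2017) = 1.62×348 + 18.05×61 + 2.92×356 + 11.27×52 + 430.97×8 = 563.76 + 1101.05 + 1039.52 + 586.04 + 3447.76 = 6738.13
ΣP(Q1 2017)Q(Q1 2017) = 1.62×312 + 18.05×55 + 2.92×361 + 11.27×65 + 430.97×9 = 505.44 + 992.75 + 1054.12 + 732.55 + 3878.73 = 7163.59
L = 6738.13 / 7163.59 × 100 = 94.0608
Paasche component (current-period weights):
ΣP(Q2 2017)Q(Q2 2017) = 2.04×348 + 20.98×61 + 3.68×356 + 11.90×52 + 567.88×8 = 709.92 + 1279.78 + 1310.08 + 618.8 + 4543.04 = 8461.62
ΣP(Q2 2017)Q(Q1 2017) = 2.04×312 + 20.98×55 + 3.68×361 + 11.90×65 + 567.88×9 = 636.48 + 1153.9 + 1328.48 + 773.5 + 5110.92 = 9003.28
P = 8461.62 / 9003.28 × 100 = 93.9837
Fisher = √(L × P) = √(94.0608 × 93.9837) = 94.0223

94.02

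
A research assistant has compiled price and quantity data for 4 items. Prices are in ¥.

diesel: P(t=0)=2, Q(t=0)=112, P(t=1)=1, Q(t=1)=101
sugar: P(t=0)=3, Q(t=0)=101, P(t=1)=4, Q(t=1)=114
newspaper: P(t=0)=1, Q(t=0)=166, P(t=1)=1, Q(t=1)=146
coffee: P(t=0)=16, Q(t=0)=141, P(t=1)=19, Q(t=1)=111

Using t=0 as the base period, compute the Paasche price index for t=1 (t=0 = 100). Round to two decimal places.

114.03

Paasche price index uses current-period quantities as weights.
ΣP(t=1)·Q(t=1) = 1×101 + 4×114 + 1×146 + 19×111 = 101 + 456 + 146 + 2109 = 2812
ΣP(t=0)·Q(t=1) = 2×101 + 3×114 + 1×146 + 16×111 = 202 + 342 + 146 + 1776 = 2466
Index = 2812 / 2466 × 100 = 114.0308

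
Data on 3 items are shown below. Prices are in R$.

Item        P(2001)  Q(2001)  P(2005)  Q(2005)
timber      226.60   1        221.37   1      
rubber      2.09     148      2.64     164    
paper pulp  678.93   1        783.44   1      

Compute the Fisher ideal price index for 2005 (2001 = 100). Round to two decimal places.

Laspeyres component (base-period weights):
ΣP(2005)Q(2001) = 221.37×1 + 2.64×148 + 783.44×1 = 221.37 + 390.72 + 783.44 = 1395.53
ΣP(2001)Q(2001) = 226.60×1 + 2.09×148 + 678.93×1 = 226.6 + 309.32 + 678.93 = 1214.85
L = 1395.53 / 1214.85 × 100 = 114.8726
Paasche component (current-period weights):
ΣP(2005)Q(2005) = 221.37×1 + 2.64×164 + 783.44×1 = 221.37 + 432.96 + 783.44 = 1437.77
ΣP(2001)Q(2005) = 226.60×1 + 2.09×164 + 678.93×1 = 226.6 + 342.76 + 678.93 = 1248.29
P = 1437.77 / 1248.29 × 100 = 115.1792
Fisher = √(L × P) = √(114.8726 × 115.1792) = 115.0258

115.03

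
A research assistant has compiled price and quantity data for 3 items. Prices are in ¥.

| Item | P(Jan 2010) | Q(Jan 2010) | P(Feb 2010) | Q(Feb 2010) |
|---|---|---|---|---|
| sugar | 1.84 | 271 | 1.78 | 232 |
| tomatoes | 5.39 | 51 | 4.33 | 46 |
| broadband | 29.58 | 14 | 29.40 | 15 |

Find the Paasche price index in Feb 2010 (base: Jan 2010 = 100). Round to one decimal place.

Paasche price index uses current-period quantities as weights.
ΣP(Feb 2010)·Q(Feb 2010) = 1.78×232 + 4.33×46 + 29.40×15 = 412.96 + 199.18 + 441 = 1053.14
ΣP(Jan 2010)·Q(Feb 2010) = 1.84×232 + 5.39×46 + 29.58×15 = 426.88 + 247.94 + 443.7 = 1118.52
Index = 1053.14 / 1118.52 × 100 = 94.1548

94.2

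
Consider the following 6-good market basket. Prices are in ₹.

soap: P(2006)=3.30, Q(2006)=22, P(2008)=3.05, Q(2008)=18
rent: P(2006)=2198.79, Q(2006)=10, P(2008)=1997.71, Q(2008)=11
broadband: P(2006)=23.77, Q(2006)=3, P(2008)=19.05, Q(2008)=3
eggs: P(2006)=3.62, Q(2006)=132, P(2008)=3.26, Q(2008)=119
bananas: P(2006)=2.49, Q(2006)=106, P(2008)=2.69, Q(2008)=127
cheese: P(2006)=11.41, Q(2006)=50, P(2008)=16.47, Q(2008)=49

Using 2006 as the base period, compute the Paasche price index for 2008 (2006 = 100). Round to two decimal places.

92.19

Paasche price index uses current-period quantities as weights.
ΣP(2008)·Q(2008) = 3.05×18 + 1997.71×11 + 19.05×3 + 3.26×119 + 2.69×127 + 16.47×49 = 54.9 + 21974.81 + 57.15 + 387.94 + 341.63 + 807.03 = 23623.46
ΣP(2006)·Q(2008) = 3.30×18 + 2198.79×11 + 23.77×3 + 3.62×119 + 2.49×127 + 11.41×49 = 59.4 + 24186.69 + 71.31 + 430.78 + 316.23 + 559.09 = 25623.5
Index = 23623.46 / 25623.5 × 100 = 92.1945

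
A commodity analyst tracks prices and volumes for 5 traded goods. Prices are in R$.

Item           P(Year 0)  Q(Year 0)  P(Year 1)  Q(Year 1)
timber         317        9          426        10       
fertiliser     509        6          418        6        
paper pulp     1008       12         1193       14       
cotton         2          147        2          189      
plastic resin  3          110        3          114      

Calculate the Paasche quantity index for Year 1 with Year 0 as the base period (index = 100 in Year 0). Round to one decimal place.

113.7

Paasche quantity index uses current-period prices as weights.
ΣP(Year 1)·Q(Year 1) = 426×10 + 418×6 + 1193×14 + 2×189 + 3×114 = 4260 + 2508 + 16702 + 378 + 342 = 24190
ΣP(Year 1)·Q(Year 0) = 426×9 + 418×6 + 1193×12 + 2×147 + 3×110 = 3834 + 2508 + 14316 + 294 + 330 = 21282
Index = 24190 / 21282 × 100 = 113.6641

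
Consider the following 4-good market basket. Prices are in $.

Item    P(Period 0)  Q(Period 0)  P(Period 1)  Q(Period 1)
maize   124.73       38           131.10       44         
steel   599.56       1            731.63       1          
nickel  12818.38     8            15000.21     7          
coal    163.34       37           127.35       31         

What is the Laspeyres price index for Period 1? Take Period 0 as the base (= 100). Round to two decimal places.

Laspeyres price index uses base-period quantities as weights.
ΣP(Period 1)·Q(Period 0) = 131.10×38 + 731.63×1 + 15000.21×8 + 127.35×37 = 4981.8 + 731.63 + 120001.68 + 4711.95 = 130427.06
ΣP(Period 0)·Q(Period 0) = 124.73×38 + 599.56×1 + 12818.38×8 + 163.34×37 = 4739.74 + 599.56 + 102547.04 + 6043.58 = 113929.92
Index = 130427.06 / 113929.92 × 100 = 114.4801

114.48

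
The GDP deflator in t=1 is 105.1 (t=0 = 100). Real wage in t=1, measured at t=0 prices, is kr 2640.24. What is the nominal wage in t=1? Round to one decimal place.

2774.9

Nominal = Real × (Index/100) = 2640.24 × (105.1/100)
        = 2640.24 × 1.051 = 2774.8922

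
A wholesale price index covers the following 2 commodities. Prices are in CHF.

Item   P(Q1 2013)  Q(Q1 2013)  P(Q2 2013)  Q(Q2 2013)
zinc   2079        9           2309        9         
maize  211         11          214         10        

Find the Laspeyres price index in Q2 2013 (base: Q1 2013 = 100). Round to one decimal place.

Laspeyres price index uses base-period quantities as weights.
ΣP(Q2 2013)·Q(Q1 2013) = 2309×9 + 214×11 = 20781 + 2354 = 23135
ΣP(Q1 2013)·Q(Q1 2013) = 2079×9 + 211×11 = 18711 + 2321 = 21032
Index = 23135 / 21032 × 100 = 109.9990

110.0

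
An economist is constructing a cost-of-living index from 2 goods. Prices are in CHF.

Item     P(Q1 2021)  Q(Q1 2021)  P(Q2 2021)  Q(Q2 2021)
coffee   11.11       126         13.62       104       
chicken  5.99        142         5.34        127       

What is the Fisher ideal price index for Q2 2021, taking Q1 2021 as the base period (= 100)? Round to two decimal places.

Laspeyres component (base-period weights):
ΣP(Q2 2021)Q(Q1 2021) = 13.62×126 + 5.34×142 = 1716.12 + 758.28 = 2474.4
ΣP(Q1 2021)Q(Q1 2021) = 11.11×126 + 5.99×142 = 1399.86 + 850.58 = 2250.44
L = 2474.4 / 2250.44 × 100 = 109.9518
Paasche component (current-period weights):
ΣP(Q2 2021)Q(Q2 2021) = 13.62×104 + 5.34×127 = 1416.48 + 678.18 = 2094.66
ΣP(Q1 2021)Q(Q2 2021) = 11.11×104 + 5.99×127 = 1155.44 + 760.73 = 1916.17
P = 2094.66 / 1916.17 × 100 = 109.3149
Fisher = √(L × P) = √(109.9518 × 109.3149) = 109.6329

109.63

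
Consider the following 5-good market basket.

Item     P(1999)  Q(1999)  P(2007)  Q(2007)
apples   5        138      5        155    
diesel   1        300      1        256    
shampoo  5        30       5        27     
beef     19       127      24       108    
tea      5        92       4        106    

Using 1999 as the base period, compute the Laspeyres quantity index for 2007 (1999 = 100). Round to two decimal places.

Laspeyres quantity index uses base-period prices as weights.
ΣP(1999)·Q(2007) = 5×155 + 1×256 + 5×27 + 19×108 + 5×106 = 775 + 256 + 135 + 2052 + 530 = 3748
ΣP(1999)·Q(1999) = 5×138 + 1×300 + 5×30 + 19×127 + 5×92 = 690 + 300 + 150 + 2413 + 460 = 4013
Index = 3748 / 4013 × 100 = 93.3965

93.40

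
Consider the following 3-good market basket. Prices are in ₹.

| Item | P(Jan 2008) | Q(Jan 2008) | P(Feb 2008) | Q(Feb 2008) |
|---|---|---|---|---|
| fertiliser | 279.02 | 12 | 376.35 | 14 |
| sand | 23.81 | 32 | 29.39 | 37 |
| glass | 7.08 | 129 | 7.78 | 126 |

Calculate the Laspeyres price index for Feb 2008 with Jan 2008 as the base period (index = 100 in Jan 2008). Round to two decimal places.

128.60

Laspeyres price index uses base-period quantities as weights.
ΣP(Feb 2008)·Q(Jan 2008) = 376.35×12 + 29.39×32 + 7.78×129 = 4516.2 + 940.48 + 1003.62 = 6460.3
ΣP(Jan 2008)·Q(Jan 2008) = 279.02×12 + 23.81×32 + 7.08×129 = 3348.24 + 761.92 + 913.32 = 5023.48
Index = 6460.3 / 5023.48 × 100 = 128.6021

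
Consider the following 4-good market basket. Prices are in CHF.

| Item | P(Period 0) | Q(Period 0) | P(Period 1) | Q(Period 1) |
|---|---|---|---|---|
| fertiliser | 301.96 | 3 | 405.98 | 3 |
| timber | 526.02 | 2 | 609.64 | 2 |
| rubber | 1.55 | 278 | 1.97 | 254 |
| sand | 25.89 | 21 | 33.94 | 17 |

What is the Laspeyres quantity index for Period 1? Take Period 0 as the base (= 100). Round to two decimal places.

95.20

Laspeyres quantity index uses base-period prices as weights.
ΣP(Period 0)·Q(Period 1) = 301.96×3 + 526.02×2 + 1.55×254 + 25.89×17 = 905.88 + 1052.04 + 393.7 + 440.13 = 2791.75
ΣP(Period 0)·Q(Period 0) = 301.96×3 + 526.02×2 + 1.55×278 + 25.89×21 = 905.88 + 1052.04 + 430.9 + 543.69 = 2932.51
Index = 2791.75 / 2932.51 × 100 = 95.2000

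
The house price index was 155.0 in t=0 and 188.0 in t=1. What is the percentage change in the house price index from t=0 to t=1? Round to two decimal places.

21.29%

Change = (188.0 − 155.0) / 155.0 × 100
       = 33.0 / 155.0 × 100 = 21.2903%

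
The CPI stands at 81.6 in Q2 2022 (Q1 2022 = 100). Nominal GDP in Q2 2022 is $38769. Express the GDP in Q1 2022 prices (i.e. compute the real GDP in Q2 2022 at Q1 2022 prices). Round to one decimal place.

47511.0

Real = Nominal ÷ (Index/100) = 38769 ÷ (81.6/100)
     = 38769 ÷ 0.816 = 47511.0294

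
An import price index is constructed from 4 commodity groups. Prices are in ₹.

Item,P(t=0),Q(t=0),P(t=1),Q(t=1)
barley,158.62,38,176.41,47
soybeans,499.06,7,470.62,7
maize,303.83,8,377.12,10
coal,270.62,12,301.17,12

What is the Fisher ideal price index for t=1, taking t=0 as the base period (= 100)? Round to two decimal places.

Laspeyres component (base-period weights):
ΣP(t=1)Q(t=0) = 176.41×38 + 470.62×7 + 377.12×8 + 301.17×12 = 6703.58 + 3294.34 + 3016.96 + 3614.04 = 16628.92
ΣP(t=0)Q(t=0) = 158.62×38 + 499.06×7 + 303.83×8 + 270.62×12 = 6027.56 + 3493.42 + 2430.64 + 3247.44 = 15199.06
L = 16628.92 / 15199.06 × 100 = 109.4076
Paasche component (current-period weights):
ΣP(t=1)Q(t=1) = 176.41×47 + 470.62×7 + 377.12×10 + 301.17×12 = 8291.27 + 3294.34 + 3771.2 + 3614.04 = 18970.85
ΣP(t=0)Q(t=1) = 158.62×47 + 499.06×7 + 303.83×10 + 270.62×12 = 7455.14 + 3493.42 + 3038.3 + 3247.44 = 17234.3
P = 18970.85 / 17234.3 × 100 = 110.0761
Fisher = √(L × P) = √(109.4076 × 110.0761) = 109.7413

109.74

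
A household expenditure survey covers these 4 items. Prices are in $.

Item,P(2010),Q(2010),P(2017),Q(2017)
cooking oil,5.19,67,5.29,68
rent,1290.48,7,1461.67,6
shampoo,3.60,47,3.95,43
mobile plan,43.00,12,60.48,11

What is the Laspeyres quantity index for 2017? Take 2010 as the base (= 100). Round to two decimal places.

86.66

Laspeyres quantity index uses base-period prices as weights.
ΣP(2010)·Q(2017) = 5.19×68 + 1290.48×6 + 3.60×43 + 43.00×11 = 352.92 + 7742.88 + 154.8 + 473 = 8723.6
ΣP(2010)·Q(2010) = 5.19×67 + 1290.48×7 + 3.60×47 + 43.00×12 = 347.73 + 9033.36 + 169.2 + 516 = 10066.29
Index = 8723.6 / 10066.29 × 100 = 86.6615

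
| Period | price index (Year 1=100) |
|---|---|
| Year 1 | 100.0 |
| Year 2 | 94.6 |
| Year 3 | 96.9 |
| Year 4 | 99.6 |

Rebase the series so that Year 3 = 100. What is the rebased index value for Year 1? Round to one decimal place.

103.2

Rebased(Year 1) = 100.0 / 96.9 × 100 = 103.1992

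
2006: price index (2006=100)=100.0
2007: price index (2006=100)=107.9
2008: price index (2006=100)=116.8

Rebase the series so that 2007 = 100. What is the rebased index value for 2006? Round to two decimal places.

92.68

Rebased(2006) = 100.0 / 107.9 × 100 = 92.6784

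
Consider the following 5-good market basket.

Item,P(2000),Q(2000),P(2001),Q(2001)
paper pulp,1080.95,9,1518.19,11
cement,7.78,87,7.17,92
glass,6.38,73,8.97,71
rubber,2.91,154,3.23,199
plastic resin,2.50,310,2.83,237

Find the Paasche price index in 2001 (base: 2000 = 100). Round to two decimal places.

Paasche price index uses current-period quantities as weights.
ΣP(2001)·Q(2001) = 1518.19×11 + 7.17×92 + 8.97×71 + 3.23×199 + 2.83×237 = 16700.09 + 659.64 + 636.87 + 642.77 + 670.71 = 19310.08
ΣP(2000)·Q(2001) = 1080.95×11 + 7.78×92 + 6.38×71 + 2.91×199 + 2.50×237 = 11890.45 + 715.76 + 452.98 + 579.09 + 592.5 = 14230.78
Index = 19310.08 / 14230.78 × 100 = 135.6924

135.69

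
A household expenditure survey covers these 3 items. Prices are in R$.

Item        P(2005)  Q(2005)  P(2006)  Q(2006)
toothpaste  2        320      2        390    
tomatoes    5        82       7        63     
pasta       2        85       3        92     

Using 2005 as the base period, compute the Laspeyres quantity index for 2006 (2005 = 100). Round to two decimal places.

Laspeyres quantity index uses base-period prices as weights.
ΣP(2005)·Q(2006) = 2×390 + 5×63 + 2×92 = 780 + 315 + 184 = 1279
ΣP(2005)·Q(2005) = 2×320 + 5×82 + 2×85 = 640 + 410 + 170 = 1220
Index = 1279 / 1220 × 100 = 104.8361

104.84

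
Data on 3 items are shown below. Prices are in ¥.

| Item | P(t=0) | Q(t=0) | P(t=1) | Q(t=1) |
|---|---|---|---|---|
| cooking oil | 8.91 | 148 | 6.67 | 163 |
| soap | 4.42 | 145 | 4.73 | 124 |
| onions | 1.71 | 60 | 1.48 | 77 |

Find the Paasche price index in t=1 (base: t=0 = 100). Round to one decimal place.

Paasche price index uses current-period quantities as weights.
ΣP(t=1)·Q(t=1) = 6.67×163 + 4.73×124 + 1.48×77 = 1087.21 + 586.52 + 113.96 = 1787.69
ΣP(t=0)·Q(t=1) = 8.91×163 + 4.42×124 + 1.71×77 = 1452.33 + 548.08 + 131.67 = 2132.08
Index = 1787.69 / 2132.08 × 100 = 83.8472

83.8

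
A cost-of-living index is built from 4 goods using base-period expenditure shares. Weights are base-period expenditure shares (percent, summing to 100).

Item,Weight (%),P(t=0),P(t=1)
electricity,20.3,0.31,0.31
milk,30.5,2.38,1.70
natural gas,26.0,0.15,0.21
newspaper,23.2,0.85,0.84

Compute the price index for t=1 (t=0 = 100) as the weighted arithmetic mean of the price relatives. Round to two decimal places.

electricity: 20.3 × (0.31/0.31) = 20.3 × 1.000000 = 20.3000
milk: 30.5 × (1.70/2.38) = 30.5 × 0.714286 = 21.7857
natural gas: 26.0 × (0.21/0.15) = 26.0 × 1.400000 = 36.4000
newspaper: 23.2 × (0.84/0.85) = 23.2 × 0.988235 = 22.9271
Index = Σ wᵢ·(p₁ᵢ/p₀ᵢ) = 20.3000 + 21.7857 + 36.4000 + 22.9271 = 101.4128

101.41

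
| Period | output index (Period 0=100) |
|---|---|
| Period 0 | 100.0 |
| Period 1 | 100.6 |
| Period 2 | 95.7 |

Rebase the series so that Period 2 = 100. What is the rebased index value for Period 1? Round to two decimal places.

Rebased(Period 1) = 100.6 / 95.7 × 100 = 105.1202

105.12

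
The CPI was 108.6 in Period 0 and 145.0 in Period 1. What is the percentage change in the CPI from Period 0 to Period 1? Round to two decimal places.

33.52%

Change = (145.0 − 108.6) / 108.6 × 100
       = 36.4 / 108.6 × 100 = 33.5175%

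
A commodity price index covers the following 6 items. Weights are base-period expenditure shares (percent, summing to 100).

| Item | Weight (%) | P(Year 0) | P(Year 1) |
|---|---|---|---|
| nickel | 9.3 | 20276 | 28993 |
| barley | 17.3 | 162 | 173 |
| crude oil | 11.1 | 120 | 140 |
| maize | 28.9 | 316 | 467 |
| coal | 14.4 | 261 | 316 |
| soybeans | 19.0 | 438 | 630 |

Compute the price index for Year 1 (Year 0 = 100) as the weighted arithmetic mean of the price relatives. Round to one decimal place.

132.2

nickel: 9.3 × (28993/20276) = 9.3 × 1.429917 = 13.2982
barley: 17.3 × (173/162) = 17.3 × 1.067901 = 18.4747
crude oil: 11.1 × (140/120) = 11.1 × 1.166667 = 12.9500
maize: 28.9 × (467/316) = 28.9 × 1.477848 = 42.7098
coal: 14.4 × (316/261) = 14.4 × 1.210728 = 17.4345
soybeans: 19.0 × (630/438) = 19.0 × 1.438356 = 27.3288
Index = Σ wᵢ·(p₁ᵢ/p₀ᵢ) = 13.2982 + 18.4747 + 12.9500 + 42.7098 + 17.4345 + 27.3288 = 132.1960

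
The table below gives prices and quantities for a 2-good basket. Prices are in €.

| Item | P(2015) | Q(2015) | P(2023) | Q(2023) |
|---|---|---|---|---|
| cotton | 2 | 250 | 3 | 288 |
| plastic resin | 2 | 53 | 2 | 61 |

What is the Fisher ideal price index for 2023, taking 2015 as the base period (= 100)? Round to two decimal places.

141.26

Laspeyres component (base-period weights):
ΣP(2023)Q(2015) = 3×250 + 2×53 = 750 + 106 = 856
ΣP(2015)Q(2015) = 2×250 + 2×53 = 500 + 106 = 606
L = 856 / 606 × 100 = 141.2541
Paasche component (current-period weights):
ΣP(2023)Q(2023) = 3×288 + 2×61 = 864 + 122 = 986
ΣP(2015)Q(2023) = 2×288 + 2×61 = 576 + 122 = 698
P = 986 / 698 × 100 = 141.2607
Fisher = √(L × P) = √(141.2541 × 141.2607) = 141.2574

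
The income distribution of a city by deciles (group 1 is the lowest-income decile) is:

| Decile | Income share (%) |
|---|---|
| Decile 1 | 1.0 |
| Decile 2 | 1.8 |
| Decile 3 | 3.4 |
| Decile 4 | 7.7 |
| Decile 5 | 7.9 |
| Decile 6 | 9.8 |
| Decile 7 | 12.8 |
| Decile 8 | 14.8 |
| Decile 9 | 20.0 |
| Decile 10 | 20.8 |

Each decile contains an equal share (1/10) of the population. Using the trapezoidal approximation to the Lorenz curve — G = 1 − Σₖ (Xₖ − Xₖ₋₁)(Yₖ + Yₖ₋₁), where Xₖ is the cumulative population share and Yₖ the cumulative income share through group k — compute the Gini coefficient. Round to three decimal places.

0.380

Cumulative income shares Yₖ: 0.0100, 0.0280, 0.0620, 0.1390, 0.2180, 0.3160, 0.4440, 0.5920, 0.7920, 1.0000
Σ (Xₖ−Xₖ₋₁)(Yₖ+Yₖ₋₁) = (1/10)(0.0100+0.0000) + (1/10)(0.0280+0.0100) + (1/10)(0.0620+0.0280) + (1/10)(0.1390+0.0620) + (1/10)(0.2180+0.1390) + (1/10)(0.3160+0.2180) + (1/10)(0.4440+0.3160) + (1/10)(0.5920+0.4440) + (1/10)(0.7920+0.5920) + (1/10)(1.0000+0.7920)
  = 0.0010 + 0.0038 + 0.0090 + 0.0201 + 0.0357 + 0.0534 + 0.0760 + 0.1036 + 0.1384 + 0.1792 = 0.6202
G = 1 − 0.6202 = 0.3798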